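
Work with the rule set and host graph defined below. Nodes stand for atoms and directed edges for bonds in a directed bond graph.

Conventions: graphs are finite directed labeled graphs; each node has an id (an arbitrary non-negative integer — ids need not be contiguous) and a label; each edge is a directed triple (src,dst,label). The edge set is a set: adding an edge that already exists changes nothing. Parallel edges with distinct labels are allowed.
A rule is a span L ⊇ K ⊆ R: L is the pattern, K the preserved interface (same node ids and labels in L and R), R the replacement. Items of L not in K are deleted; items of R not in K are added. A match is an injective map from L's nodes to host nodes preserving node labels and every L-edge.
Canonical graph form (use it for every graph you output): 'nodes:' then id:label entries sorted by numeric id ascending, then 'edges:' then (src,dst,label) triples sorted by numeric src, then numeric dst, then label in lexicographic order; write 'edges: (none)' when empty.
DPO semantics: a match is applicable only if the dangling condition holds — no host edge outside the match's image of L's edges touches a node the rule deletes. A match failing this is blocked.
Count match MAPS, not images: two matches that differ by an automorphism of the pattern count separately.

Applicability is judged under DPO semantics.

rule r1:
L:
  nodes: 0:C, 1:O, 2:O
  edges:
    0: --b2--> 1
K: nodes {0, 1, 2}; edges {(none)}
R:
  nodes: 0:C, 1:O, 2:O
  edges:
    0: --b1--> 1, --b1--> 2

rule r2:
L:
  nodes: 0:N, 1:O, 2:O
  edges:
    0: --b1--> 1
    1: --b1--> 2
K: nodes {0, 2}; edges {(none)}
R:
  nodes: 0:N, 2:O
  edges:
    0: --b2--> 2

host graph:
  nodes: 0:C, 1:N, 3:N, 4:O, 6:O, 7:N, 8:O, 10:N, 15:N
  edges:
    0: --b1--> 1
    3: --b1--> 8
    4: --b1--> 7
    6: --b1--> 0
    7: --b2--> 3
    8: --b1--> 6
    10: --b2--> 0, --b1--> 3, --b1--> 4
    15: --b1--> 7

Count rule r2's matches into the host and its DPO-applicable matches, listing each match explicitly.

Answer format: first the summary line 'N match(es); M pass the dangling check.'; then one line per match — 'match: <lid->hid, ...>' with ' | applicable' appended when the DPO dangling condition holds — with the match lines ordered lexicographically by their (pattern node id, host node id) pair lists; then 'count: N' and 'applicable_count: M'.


1 match(es); 1 pass the dangling check.
match: 0->3, 1->8, 2->6 | applicable
count: 1
applicable_count: 1


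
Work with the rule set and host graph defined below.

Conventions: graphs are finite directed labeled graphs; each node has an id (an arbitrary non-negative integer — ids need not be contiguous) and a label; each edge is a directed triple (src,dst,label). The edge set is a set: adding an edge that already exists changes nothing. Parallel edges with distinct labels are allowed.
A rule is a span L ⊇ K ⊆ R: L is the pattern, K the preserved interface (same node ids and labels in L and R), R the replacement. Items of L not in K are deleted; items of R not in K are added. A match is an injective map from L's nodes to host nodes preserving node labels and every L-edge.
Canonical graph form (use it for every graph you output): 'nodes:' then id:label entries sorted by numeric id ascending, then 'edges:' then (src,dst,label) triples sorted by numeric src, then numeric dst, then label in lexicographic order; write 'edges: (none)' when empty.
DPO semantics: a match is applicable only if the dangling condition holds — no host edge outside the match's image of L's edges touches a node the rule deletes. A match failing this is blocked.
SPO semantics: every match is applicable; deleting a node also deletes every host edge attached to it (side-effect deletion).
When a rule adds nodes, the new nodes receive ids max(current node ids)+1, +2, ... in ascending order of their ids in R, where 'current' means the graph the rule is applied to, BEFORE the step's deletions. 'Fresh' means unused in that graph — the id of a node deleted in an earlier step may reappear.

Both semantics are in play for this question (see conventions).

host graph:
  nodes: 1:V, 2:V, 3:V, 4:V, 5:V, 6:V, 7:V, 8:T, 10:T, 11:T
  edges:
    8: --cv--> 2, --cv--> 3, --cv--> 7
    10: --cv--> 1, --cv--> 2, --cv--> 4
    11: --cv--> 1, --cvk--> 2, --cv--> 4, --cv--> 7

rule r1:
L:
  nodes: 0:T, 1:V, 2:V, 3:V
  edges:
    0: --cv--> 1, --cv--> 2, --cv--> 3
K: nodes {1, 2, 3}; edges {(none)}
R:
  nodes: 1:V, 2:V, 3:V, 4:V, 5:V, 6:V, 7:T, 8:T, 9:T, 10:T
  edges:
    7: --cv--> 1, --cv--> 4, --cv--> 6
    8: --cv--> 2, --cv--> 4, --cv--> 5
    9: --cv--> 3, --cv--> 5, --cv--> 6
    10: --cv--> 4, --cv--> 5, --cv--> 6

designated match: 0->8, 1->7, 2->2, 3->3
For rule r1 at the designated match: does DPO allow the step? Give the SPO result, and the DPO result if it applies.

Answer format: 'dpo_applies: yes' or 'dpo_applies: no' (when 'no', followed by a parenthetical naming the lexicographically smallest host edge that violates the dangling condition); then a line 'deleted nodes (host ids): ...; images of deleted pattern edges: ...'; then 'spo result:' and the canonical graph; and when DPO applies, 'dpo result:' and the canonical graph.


dpo_applies: yes
deleted nodes (host ids): 8; images of deleted pattern edges: (8,2,cv); (8,3,cv); (8,7,cv)
spo result:
nodes: 1:V, 2:V, 3:V, 4:V, 5:V, 6:V, 7:V, 10:T, 11:T, 12:V, 13:V, 14:V, 15:T, 16:T, 17:T, 18:T
edges: (10,1,cv); (10,2,cv); (10,4,cv); (11,1,cv); (11,2,cvk); (11,4,cv); (11,7,cv); (15,7,cv); (15,12,cv); (15,14,cv); (16,2,cv); (16,12,cv); (16,13,cv); (17,3,cv); (17,13,cv); (17,14,cv); (18,12,cv); (18,13,cv); (18,14,cv)
dpo result:
nodes: 1:V, 2:V, 3:V, 4:V, 5:V, 6:V, 7:V, 10:T, 11:T, 12:V, 13:V, 14:V, 15:T, 16:T, 17:T, 18:T
edges: (10,1,cv); (10,2,cv); (10,4,cv); (11,1,cv); (11,2,cvk); (11,4,cv); (11,7,cv); (15,7,cv); (15,12,cv); (15,14,cv); (16,2,cv); (16,12,cv); (16,13,cv); (17,3,cv); (17,13,cv); (17,14,cv); (18,12,cv); (18,13,cv); (18,14,cv)


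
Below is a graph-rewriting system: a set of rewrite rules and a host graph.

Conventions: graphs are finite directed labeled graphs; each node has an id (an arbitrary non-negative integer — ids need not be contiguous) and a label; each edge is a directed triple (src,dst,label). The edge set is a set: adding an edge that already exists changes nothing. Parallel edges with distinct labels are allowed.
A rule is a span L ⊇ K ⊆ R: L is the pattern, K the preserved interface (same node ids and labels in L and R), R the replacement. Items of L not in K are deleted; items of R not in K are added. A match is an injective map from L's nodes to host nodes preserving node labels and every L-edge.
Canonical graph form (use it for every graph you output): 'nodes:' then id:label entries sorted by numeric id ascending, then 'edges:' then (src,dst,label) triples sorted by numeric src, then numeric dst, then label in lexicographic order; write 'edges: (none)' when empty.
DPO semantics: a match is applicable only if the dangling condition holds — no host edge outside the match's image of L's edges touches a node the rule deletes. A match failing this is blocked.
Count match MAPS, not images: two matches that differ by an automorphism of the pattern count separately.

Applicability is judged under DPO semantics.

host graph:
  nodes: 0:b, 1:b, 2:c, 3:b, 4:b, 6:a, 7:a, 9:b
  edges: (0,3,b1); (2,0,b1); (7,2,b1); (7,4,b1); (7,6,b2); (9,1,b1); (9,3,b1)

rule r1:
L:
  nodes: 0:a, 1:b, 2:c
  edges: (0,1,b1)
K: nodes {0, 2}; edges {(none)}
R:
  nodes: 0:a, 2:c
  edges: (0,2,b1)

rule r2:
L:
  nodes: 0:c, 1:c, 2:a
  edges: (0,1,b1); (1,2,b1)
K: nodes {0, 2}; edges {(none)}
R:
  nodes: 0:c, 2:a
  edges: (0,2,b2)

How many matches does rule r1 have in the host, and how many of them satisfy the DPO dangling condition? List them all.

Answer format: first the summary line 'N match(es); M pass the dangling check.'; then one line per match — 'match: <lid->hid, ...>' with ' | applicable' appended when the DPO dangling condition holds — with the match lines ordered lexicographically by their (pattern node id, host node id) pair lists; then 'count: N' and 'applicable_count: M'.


1 match(es); 1 pass the dangling check.
match: 0->7, 1->4, 2->2 | applicable
count: 1
applicable_count: 1


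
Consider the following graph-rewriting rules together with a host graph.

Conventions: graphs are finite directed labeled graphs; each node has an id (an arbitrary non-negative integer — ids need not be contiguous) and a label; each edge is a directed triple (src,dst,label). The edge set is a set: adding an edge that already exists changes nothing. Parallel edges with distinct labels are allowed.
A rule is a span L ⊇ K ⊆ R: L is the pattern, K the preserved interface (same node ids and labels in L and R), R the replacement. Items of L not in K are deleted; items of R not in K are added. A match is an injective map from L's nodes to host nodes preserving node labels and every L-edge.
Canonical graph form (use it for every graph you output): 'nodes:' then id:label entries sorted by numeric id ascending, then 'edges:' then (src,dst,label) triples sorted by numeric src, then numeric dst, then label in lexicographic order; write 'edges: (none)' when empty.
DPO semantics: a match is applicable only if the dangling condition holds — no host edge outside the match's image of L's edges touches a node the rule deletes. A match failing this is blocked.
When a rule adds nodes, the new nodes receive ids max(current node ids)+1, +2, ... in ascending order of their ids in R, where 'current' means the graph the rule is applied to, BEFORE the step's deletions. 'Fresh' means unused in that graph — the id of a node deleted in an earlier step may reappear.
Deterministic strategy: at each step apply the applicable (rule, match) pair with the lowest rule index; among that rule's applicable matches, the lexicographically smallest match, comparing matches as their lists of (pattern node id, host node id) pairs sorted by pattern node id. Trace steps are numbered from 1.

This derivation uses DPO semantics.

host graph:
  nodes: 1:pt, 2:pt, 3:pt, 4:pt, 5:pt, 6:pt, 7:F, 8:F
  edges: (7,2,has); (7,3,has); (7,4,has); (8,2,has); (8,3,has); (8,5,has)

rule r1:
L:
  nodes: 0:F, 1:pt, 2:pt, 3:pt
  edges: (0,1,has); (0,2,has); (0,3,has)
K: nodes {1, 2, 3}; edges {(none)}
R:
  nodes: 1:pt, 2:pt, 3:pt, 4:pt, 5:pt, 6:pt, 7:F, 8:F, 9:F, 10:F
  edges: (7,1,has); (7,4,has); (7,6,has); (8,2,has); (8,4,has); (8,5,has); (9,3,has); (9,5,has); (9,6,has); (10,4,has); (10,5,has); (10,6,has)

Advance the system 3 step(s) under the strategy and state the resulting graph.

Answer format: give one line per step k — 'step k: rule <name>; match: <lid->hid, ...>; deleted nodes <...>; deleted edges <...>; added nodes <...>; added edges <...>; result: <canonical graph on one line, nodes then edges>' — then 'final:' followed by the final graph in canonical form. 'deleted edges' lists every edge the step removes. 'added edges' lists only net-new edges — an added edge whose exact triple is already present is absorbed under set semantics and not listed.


step 1: rule r1; match: 0->7, 1->2, 2->3, 3->4; deleted nodes 7; deleted edges (7,2,has); (7,3,has); (7,4,has); added nodes 9, 10, 11, 12, 13, 14, 15; added edges (12,2,has); (12,9,has); (12,11,has); (13,3,has); (13,9,has); (13,10,has); (14,4,has); (14,10,has); (14,11,has); (15,9,has); (15,10,has); (15,11,has); result: nodes: 1:pt, 2:pt, 3:pt, 4:pt, 5:pt, 6:pt, 8:F, 9:pt, 10:pt, 11:pt, 12:F, 13:F, 14:F, 15:F edges: (8,2,has); (8,3,has); (8,5,has); (12,2,has); (12,9,has); (12,11,has); (13,3,has); (13,9,has); (13,10,has); (14,4,has); (14,10,has); (14,11,has); (15,9,has); (15,10,has); (15,11,has)
step 2: rule r1; match: 0->8, 1->2, 2->3, 3->5; deleted nodes 8; deleted edges (8,2,has); (8,3,has); (8,5,has); added nodes 16, 17, 18, 19, 20, 21, 22; added edges (19,2,has); (19,16,has); (19,18,has); (20,3,has); (20,16,has); (20,17,has); (21,5,has); (21,17,has); (21,18,has); (22,16,has); (22,17,has); (22,18,has); result: nodes: 1:pt, 2:pt, 3:pt, 4:pt, 5:pt, 6:pt, 9:pt, 10:pt, 11:pt, 12:F, 13:F, 14:F, 15:F, 16:pt, 17:pt, 18:pt, 19:F, 20:F, 21:F, 22:F edges: (12,2,has); (12,9,has); (12,11,has); (13,3,has); (13,9,has); (13,10,has); (14,4,has); (14,10,has); (14,11,has); (15,9,has); (15,10,has); (15,11,has); (19,2,has); (19,16,has); (19,18,has); (20,3,has); (20,16,has); (20,17,has); (21,5,has); (21,17,has); (21,18,has); (22,16,has); (22,17,has); (22,18,has)
step 3: rule r1; match: 0->12, 1->2, 2->9, 3->11; deleted nodes 12; deleted edges (12,2,has); (12,9,has); (12,11,has); added nodes 23, 24, 25, 26, 27, 28, 29; added edges (26,2,has); (26,23,has); (26,25,has); (27,9,has); (27,23,has); (27,24,has); (28,11,has); (28,24,has); (28,25,has); (29,23,has); (29,24,has); (29,25,has); result: nodes: 1:pt, 2:pt, 3:pt, 4:pt, 5:pt, 6:pt, 9:pt, 10:pt, 11:pt, 13:F, 14:F, 15:F, 16:pt, 17:pt, 18:pt, 19:F, 20:F, 21:F, 22:F, 23:pt, 24:pt, 25:pt, 26:F, 27:F, 28:F, 29:F edges: (13,3,has); (13,9,has); (13,10,has); (14,4,has); (14,10,has); (14,11,has); (15,9,has); (15,10,has); (15,11,has); (19,2,has); (19,16,has); (19,18,has); (20,3,has); (20,16,has); (20,17,has); (21,5,has); (21,17,has); (21,18,has); (22,16,has); (22,17,has); (22,18,has); (26,2,has); (26,23,has); (26,25,has); (27,9,has); (27,23,has); (27,24,has); (28,11,has); (28,24,has); (28,25,has); (29,23,has); (29,24,has); (29,25,has)
final:
nodes: 1:pt, 2:pt, 3:pt, 4:pt, 5:pt, 6:pt, 9:pt, 10:pt, 11:pt, 13:F, 14:F, 15:F, 16:pt, 17:pt, 18:pt, 19:F, 20:F, 21:F, 22:F, 23:pt, 24:pt, 25:pt, 26:F, 27:F, 28:F, 29:F
edges: (13,3,has); (13,9,has); (13,10,has); (14,4,has); (14,10,has); (14,11,has); (15,9,has); (15,10,has); (15,11,has); (19,2,has); (19,16,has); (19,18,has); (20,3,has); (20,16,has); (20,17,has); (21,5,has); (21,17,has); (21,18,has); (22,16,has); (22,17,has); (22,18,has); (26,2,has); (26,23,has); (26,25,has); (27,9,has); (27,23,has); (27,24,has); (28,11,has); (28,24,has); (28,25,has); (29,23,has); (29,24,has); (29,25,has)


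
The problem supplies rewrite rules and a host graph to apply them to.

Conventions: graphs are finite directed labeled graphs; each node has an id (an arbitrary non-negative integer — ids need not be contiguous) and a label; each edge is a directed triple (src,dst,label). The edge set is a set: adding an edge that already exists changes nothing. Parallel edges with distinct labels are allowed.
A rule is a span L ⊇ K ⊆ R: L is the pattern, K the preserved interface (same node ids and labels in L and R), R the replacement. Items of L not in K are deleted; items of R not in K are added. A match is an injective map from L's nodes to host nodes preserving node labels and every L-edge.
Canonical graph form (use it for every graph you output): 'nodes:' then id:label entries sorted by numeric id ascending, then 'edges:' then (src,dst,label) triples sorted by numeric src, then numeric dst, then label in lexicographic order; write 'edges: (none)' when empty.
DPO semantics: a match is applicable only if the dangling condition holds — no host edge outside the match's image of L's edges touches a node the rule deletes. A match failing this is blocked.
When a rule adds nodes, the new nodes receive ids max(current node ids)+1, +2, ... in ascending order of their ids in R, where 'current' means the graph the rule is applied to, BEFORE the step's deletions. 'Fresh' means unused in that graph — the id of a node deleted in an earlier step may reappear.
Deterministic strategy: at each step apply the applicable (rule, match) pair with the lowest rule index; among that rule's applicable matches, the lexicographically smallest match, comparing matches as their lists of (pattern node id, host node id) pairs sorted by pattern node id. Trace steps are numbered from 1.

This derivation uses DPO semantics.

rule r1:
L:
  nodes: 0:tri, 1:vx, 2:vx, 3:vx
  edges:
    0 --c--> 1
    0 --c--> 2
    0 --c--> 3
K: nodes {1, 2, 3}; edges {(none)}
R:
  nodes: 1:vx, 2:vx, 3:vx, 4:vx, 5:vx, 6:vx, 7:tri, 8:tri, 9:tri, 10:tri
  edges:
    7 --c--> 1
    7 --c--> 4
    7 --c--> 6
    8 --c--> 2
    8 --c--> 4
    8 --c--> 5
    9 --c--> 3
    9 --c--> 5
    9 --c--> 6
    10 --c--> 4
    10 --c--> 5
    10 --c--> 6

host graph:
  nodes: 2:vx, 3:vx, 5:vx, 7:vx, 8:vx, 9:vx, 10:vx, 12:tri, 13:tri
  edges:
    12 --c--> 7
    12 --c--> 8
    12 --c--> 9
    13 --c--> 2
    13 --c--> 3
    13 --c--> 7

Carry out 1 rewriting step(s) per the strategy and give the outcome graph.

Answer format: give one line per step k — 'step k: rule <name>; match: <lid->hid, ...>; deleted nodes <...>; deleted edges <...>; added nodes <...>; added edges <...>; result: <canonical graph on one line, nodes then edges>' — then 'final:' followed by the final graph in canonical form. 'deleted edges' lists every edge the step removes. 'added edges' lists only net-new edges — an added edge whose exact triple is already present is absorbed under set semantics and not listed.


step 1: rule r1; match: 0->12, 1->7, 2->8, 3->9; deleted nodes 12; deleted edges (12,7,c); (12,8,c); (12,9,c); added nodes 14, 15, 16, 17, 18, 19, 20; added edges (17,7,c); (17,14,c); (17,16,c); (18,8,c); (18,14,c); (18,15,c); (19,9,c); (19,15,c); (19,16,c); (20,14,c); (20,15,c); (20,16,c); result: nodes: 2:vx, 3:vx, 5:vx, 7:vx, 8:vx, 9:vx, 10:vx, 13:tri, 14:vx, 15:vx, 16:vx, 17:tri, 18:tri, 19:tri, 20:tri edges: (13,2,c); (13,3,c); (13,7,c); (17,7,c); (17,14,c); (17,16,c); (18,8,c); (18,14,c); (18,15,c); (19,9,c); (19,15,c); (19,16,c); (20,14,c); (20,15,c); (20,16,c)
final:
nodes: 2:vx, 3:vx, 5:vx, 7:vx, 8:vx, 9:vx, 10:vx, 13:tri, 14:vx, 15:vx, 16:vx, 17:tri, 18:tri, 19:tri, 20:tri
edges: (13,2,c); (13,3,c); (13,7,c); (17,7,c); (17,14,c); (17,16,c); (18,8,c); (18,14,c); (18,15,c); (19,9,c); (19,15,c); (19,16,c); (20,14,c); (20,15,c); (20,16,c)


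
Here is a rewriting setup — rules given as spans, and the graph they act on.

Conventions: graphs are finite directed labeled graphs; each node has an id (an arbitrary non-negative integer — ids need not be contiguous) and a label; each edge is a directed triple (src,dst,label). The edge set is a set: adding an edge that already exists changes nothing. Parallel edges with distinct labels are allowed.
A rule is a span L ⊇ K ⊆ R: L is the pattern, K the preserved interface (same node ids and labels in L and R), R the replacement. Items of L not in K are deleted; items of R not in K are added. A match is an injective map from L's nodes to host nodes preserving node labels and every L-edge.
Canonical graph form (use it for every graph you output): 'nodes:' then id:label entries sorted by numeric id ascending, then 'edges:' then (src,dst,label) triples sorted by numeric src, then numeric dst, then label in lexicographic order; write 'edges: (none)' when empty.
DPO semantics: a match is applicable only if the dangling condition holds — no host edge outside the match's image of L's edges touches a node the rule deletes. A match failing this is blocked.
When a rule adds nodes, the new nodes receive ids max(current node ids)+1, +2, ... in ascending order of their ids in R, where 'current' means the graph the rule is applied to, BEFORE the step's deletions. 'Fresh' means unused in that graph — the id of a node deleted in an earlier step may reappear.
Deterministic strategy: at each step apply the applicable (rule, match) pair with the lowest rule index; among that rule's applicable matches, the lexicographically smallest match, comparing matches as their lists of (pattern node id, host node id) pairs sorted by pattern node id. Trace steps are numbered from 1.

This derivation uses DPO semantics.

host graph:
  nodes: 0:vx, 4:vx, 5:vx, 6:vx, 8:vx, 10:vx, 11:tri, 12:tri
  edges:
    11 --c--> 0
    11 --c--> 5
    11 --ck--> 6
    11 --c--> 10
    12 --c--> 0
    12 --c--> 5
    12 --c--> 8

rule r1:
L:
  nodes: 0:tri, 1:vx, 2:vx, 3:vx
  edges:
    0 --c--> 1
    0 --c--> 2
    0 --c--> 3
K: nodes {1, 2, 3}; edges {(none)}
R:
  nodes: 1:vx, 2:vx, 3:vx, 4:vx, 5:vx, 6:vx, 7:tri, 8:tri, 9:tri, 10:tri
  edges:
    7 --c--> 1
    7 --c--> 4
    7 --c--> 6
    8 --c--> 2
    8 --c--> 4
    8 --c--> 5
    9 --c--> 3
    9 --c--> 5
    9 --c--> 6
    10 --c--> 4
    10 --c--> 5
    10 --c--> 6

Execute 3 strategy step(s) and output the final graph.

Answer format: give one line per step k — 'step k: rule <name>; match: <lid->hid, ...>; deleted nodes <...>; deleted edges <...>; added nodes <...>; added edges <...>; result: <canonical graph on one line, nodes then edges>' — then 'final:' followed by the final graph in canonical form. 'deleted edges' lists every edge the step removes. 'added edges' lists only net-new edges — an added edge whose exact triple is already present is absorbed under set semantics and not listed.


step 1: rule r1; match: 0->12, 1->0, 2->5, 3->8; deleted nodes 12; deleted edges (12,0,c); (12,5,c); (12,8,c); added nodes 13, 14, 15, 16, 17, 18, 19; added edges (16,0,c); (16,13,c); (16,15,c); (17,5,c); (17,13,c); (17,14,c); (18,8,c); (18,14,c); (18,15,c); (19,13,c); (19,14,c); (19,15,c); result: nodes: 0:vx, 4:vx, 5:vx, 6:vx, 8:vx, 10:vx, 11:tri, 13:vx, 14:vx, 15:vx, 16:tri, 17:tri, 18:tri, 19:tri edges: (11,0,c); (11,5,c); (11,6,ck); (11,10,c); (16,0,c); (16,13,c); (16,15,c); (17,5,c); (17,13,c); (17,14,c); (18,8,c); (18,14,c); (18,15,c); (19,13,c); (19,14,c); (19,15,c)
step 2: rule r1; match: 0->16, 1->0, 2->13, 3->15; deleted nodes 16; deleted edges (16,0,c); (16,13,c); (16,15,c); added nodes 20, 21, 22, 23, 24, 25, 26; added edges (23,0,c); (23,20,c); (23,22,c); (24,13,c); (24,20,c); (24,21,c); (25,15,c); (25,21,c); (25,22,c); (26,20,c); (26,21,c); (26,22,c); result: nodes: 0:vx, 4:vx, 5:vx, 6:vx, 8:vx, 10:vx, 11:tri, 13:vx, 14:vx, 15:vx, 17:tri, 18:tri, 19:tri, 20:vx, 21:vx, 22:vx, 23:tri, 24:tri, 25:tri, 26:tri edges: (11,0,c); (11,5,c); (11,6,ck); (11,10,c); (17,5,c); (17,13,c); (17,14,c); (18,8,c); (18,14,c); (18,15,c); (19,13,c); (19,14,c); (19,15,c); (23,0,c); (23,20,c); (23,22,c); (24,13,c); (24,20,c); (24,21,c); (25,15,c); (25,21,c); (25,22,c); (26,20,c); (26,21,c); (26,22,c)
step 3: rule r1; match: 0->17, 1->5, 2->13, 3->14; deleted nodes 17; deleted edges (17,5,c); (17,13,c); (17,14,c); added nodes 27, 28, 29, 30, 31, 32, 33; added edges (30,5,c); (30,27,c); (30,29,c); (31,13,c); (31,27,c); (31,28,c); (32,14,c); (32,28,c); (32,29,c); (33,27,c); (33,28,c); (33,29,c); result: nodes: 0:vx, 4:vx, 5:vx, 6:vx, 8:vx, 10:vx, 11:tri, 13:vx, 14:vx, 15:vx, 18:tri, 19:tri, 20:vx, 21:vx, 22:vx, 23:tri, 24:tri, 25:tri, 26:tri, 27:vx, 28:vx, 29:vx, 30:tri, 31:tri, 32:tri, 33:tri edges: (11,0,c); (11,5,c); (11,6,ck); (11,10,c); (18,8,c); (18,14,c); (18,15,c); (19,13,c); (19,14,c); (19,15,c); (23,0,c); (23,20,c); (23,22,c); (24,13,c); (24,20,c); (24,21,c); (25,15,c); (25,21,c); (25,22,c); (26,20,c); (26,21,c); (26,22,c); (30,5,c); (30,27,c); (30,29,c); (31,13,c); (31,27,c); (31,28,c); (32,14,c); (32,28,c); (32,29,c); (33,27,c); (33,28,c); (33,29,c)
final:
nodes: 0:vx, 4:vx, 5:vx, 6:vx, 8:vx, 10:vx, 11:tri, 13:vx, 14:vx, 15:vx, 18:tri, 19:tri, 20:vx, 21:vx, 22:vx, 23:tri, 24:tri, 25:tri, 26:tri, 27:vx, 28:vx, 29:vx, 30:tri, 31:tri, 32:tri, 33:tri
edges: (11,0,c); (11,5,c); (11,6,ck); (11,10,c); (18,8,c); (18,14,c); (18,15,c); (19,13,c); (19,14,c); (19,15,c); (23,0,c); (23,20,c); (23,22,c); (24,13,c); (24,20,c); (24,21,c); (25,15,c); (25,21,c); (25,22,c); (26,20,c); (26,21,c); (26,22,c); (30,5,c); (30,27,c); (30,29,c); (31,13,c); (31,27,c); (31,28,c); (32,14,c); (32,28,c); (32,29,c); (33,27,c); (33,28,c); (33,29,c)


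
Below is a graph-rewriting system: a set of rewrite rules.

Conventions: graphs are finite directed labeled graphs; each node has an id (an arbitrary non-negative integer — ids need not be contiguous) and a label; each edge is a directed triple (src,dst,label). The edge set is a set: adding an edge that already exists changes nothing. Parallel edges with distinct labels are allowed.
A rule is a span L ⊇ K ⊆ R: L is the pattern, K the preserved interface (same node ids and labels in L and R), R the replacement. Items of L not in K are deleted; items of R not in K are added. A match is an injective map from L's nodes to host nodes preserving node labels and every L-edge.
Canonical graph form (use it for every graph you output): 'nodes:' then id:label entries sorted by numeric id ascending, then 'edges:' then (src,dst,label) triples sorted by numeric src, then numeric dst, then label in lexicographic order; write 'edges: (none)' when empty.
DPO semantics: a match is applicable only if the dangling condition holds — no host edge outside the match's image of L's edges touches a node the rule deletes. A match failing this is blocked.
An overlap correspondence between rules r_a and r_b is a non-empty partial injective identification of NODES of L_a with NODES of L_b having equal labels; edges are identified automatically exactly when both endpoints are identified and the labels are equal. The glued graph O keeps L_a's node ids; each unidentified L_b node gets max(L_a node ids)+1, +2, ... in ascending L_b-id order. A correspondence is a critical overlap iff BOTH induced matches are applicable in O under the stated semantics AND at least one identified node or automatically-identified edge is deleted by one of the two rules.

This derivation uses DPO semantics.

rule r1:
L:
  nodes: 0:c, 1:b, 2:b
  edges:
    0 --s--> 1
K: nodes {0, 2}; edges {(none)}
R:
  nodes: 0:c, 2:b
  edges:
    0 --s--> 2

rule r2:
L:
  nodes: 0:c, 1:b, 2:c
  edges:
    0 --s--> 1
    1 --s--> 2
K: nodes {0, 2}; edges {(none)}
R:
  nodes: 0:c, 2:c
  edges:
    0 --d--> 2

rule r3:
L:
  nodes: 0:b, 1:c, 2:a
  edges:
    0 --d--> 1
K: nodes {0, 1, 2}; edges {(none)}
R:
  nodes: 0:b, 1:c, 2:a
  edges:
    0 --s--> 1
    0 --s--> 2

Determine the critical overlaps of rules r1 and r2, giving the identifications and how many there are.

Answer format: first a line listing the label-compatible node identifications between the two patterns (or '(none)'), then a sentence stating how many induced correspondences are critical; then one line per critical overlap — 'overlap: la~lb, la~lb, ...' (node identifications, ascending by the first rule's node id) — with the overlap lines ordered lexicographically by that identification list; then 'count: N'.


label-compatible node identifications between L(r1) and L(r2): 0~0, 0~2, 1~1, 2~1
3 of the induced correspondences are critical overlaps of r1 and r2.
overlap: 0~0, 2~1
overlap: 0~2, 2~1
overlap: 2~1
count: 3


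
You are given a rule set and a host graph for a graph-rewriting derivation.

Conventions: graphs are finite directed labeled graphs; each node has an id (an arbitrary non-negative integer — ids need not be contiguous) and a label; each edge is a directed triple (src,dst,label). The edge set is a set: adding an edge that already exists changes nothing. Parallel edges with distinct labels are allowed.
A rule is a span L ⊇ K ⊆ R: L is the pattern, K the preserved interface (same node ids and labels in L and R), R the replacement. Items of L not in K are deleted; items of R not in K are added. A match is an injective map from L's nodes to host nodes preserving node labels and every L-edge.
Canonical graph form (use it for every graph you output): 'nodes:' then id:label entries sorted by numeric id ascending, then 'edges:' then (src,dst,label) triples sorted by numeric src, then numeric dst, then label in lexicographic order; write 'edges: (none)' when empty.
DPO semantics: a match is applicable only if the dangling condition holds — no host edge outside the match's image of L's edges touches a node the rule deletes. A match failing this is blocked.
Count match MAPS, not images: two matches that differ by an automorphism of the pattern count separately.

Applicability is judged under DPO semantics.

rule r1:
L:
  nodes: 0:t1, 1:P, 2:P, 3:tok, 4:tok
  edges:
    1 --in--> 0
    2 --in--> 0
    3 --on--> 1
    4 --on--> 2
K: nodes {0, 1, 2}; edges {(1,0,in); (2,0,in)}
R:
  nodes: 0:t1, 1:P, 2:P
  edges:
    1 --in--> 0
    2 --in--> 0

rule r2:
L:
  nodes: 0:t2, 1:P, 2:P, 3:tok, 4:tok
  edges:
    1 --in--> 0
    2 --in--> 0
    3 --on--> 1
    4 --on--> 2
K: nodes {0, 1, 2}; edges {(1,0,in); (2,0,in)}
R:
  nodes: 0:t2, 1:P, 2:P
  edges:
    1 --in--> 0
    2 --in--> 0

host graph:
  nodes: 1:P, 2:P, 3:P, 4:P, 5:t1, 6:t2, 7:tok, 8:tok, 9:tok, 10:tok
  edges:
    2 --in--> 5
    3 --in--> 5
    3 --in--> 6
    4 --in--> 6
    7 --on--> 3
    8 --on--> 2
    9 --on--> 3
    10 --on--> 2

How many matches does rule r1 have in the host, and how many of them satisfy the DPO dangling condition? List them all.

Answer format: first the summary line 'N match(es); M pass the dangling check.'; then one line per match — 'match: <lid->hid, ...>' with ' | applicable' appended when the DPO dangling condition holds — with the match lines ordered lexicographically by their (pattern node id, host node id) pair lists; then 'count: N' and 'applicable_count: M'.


8 match(es); 8 pass the dangling check.
match: 0->5, 1->2, 2->3, 3->8, 4->7 | applicable
match: 0->5, 1->2, 2->3, 3->8, 4->9 | applicable
match: 0->5, 1->2, 2->3, 3->10, 4->7 | applicable
match: 0->5, 1->2, 2->3, 3->10, 4->9 | applicable
match: 0->5, 1->3, 2->2, 3->7, 4->8 | applicable
match: 0->5, 1->3, 2->2, 3->7, 4->10 | applicable
match: 0->5, 1->3, 2->2, 3->9, 4->8 | applicable
match: 0->5, 1->3, 2->2, 3->9, 4->10 | applicable
count: 8
applicable_count: 8


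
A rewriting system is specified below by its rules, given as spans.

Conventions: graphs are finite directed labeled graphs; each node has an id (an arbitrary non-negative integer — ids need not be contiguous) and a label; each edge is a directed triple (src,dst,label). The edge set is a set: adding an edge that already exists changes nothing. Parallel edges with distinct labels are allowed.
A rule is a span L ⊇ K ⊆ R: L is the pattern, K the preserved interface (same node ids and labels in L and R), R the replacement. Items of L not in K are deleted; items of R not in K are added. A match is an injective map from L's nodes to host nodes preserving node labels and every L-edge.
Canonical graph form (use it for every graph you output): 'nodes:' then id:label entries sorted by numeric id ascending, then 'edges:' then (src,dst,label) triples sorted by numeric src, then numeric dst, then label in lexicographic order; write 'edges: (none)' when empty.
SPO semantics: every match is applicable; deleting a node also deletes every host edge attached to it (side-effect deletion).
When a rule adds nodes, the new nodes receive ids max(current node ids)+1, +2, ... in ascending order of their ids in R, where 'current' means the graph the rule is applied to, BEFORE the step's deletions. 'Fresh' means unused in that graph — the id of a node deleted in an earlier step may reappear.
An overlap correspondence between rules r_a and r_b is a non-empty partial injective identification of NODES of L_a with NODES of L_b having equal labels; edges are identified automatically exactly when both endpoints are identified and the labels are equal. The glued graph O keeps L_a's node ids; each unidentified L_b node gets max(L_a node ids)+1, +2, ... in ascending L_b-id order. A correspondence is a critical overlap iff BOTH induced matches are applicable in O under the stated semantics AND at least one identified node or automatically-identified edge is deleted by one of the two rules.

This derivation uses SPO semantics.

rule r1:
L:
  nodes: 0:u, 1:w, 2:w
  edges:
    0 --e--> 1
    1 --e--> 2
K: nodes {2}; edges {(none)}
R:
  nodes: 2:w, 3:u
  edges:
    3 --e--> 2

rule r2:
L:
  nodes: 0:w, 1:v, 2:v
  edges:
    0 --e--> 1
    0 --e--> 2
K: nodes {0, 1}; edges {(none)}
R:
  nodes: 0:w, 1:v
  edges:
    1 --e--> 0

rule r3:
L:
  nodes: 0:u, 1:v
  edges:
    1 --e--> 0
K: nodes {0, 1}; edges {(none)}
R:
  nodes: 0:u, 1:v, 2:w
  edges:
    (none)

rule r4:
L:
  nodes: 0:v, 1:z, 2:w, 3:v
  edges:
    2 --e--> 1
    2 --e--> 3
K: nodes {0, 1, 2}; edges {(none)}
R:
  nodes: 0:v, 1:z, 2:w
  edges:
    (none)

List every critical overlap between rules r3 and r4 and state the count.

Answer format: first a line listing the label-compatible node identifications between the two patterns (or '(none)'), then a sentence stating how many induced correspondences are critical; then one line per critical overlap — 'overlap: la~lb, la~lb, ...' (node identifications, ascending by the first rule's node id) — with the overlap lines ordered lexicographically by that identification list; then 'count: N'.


label-compatible node identifications between L(r3) and L(r4): 1~0, 1~3
1 of the induced correspondences is a critical overlap of r3 and r4.
overlap: 1~3
count: 1


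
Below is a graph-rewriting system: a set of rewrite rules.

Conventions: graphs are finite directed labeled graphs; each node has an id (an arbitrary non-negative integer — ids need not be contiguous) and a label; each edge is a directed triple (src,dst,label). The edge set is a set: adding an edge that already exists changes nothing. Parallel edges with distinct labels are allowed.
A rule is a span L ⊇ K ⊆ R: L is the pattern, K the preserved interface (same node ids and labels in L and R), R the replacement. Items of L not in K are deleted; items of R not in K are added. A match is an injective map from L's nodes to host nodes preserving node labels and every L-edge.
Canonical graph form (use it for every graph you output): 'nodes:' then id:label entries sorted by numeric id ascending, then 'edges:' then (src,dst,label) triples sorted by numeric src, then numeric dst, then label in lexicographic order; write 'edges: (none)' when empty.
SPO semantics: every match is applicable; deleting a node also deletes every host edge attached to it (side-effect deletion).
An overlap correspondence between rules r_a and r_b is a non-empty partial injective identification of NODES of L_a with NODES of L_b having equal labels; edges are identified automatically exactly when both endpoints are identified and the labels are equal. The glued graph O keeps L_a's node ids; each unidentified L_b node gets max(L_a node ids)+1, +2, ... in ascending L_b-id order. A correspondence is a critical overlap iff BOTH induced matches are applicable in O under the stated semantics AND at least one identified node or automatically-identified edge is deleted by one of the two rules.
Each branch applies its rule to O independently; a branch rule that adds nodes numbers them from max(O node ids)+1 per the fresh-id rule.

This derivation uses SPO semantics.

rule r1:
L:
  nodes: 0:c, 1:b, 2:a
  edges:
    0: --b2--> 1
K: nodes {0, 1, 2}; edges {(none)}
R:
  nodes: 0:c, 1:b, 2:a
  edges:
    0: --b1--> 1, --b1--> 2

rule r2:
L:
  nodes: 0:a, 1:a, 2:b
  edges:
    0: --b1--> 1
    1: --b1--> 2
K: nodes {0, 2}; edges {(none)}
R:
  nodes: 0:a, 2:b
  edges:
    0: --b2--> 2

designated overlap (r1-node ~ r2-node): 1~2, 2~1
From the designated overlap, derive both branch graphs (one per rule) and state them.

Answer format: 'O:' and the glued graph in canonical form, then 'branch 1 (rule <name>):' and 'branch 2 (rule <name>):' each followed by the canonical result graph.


O:
nodes: 0:c, 1:b, 2:a, 3:a
edges: (0,1,b2); (2,1,b1); (3,2,b1)
branch 1 (rule r1):
nodes: 0:c, 1:b, 2:a, 3:a
edges: (0,1,b1); (0,2,b1); (2,1,b1); (3,2,b1)
branch 2 (rule r2):
nodes: 0:c, 1:b, 3:a
edges: (0,1,b2); (3,1,b2)


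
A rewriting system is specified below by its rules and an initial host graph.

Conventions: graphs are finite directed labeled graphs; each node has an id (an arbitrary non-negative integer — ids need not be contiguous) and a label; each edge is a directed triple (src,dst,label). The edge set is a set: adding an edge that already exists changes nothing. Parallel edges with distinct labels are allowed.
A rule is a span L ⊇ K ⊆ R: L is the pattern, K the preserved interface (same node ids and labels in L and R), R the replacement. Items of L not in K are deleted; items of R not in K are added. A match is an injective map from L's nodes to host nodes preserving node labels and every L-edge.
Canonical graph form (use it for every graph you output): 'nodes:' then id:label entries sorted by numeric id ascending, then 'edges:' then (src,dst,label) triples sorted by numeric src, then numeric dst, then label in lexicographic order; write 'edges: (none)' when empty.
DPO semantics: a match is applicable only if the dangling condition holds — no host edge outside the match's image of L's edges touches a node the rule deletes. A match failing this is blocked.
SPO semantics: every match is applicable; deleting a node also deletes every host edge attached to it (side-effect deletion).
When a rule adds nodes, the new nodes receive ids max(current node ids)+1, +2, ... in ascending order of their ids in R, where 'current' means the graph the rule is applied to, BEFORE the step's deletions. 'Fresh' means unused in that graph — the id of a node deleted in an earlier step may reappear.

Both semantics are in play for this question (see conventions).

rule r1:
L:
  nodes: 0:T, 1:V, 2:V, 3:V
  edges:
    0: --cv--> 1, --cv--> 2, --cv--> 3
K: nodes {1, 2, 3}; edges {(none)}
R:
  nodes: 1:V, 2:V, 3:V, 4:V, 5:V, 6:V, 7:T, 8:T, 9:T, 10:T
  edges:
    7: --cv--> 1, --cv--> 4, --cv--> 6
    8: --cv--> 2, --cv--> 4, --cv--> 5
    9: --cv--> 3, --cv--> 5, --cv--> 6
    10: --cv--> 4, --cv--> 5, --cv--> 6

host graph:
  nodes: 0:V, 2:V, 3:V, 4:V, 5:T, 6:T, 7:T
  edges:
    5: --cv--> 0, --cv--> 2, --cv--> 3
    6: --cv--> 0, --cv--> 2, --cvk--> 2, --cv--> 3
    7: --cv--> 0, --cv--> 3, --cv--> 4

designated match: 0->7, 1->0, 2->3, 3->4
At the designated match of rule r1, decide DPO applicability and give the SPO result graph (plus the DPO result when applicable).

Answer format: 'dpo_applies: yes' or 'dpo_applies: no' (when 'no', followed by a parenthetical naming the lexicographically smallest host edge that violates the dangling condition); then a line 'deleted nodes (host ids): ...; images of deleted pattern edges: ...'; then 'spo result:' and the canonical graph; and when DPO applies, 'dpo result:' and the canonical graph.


dpo_applies: yes
deleted nodes (host ids): 7; images of deleted pattern edges: (7,0,cv); (7,3,cv); (7,4,cv)
spo result:
nodes: 0:V, 2:V, 3:V, 4:V, 5:T, 6:T, 8:V, 9:V, 10:V, 11:T, 12:T, 13:T, 14:T
edges: (5,0,cv); (5,2,cv); (5,3,cv); (6,0,cv); (6,2,cv); (6,2,cvk); (6,3,cv); (11,0,cv); (11,8,cv); (11,10,cv); (12,3,cv); (12,8,cv); (12,9,cv); (13,4,cv); (13,9,cv); (13,10,cv); (14,8,cv); (14,9,cv); (14,10,cv)
dpo result:
nodes: 0:V, 2:V, 3:V, 4:V, 5:T, 6:T, 8:V, 9:V, 10:V, 11:T, 12:T, 13:T, 14:T
edges: (5,0,cv); (5,2,cv); (5,3,cv); (6,0,cv); (6,2,cv); (6,2,cvk); (6,3,cv); (11,0,cv); (11,8,cv); (11,10,cv); (12,3,cv); (12,8,cv); (12,9,cv); (13,4,cv); (13,9,cv); (13,10,cv); (14,8,cv); (14,9,cv); (14,10,cv)


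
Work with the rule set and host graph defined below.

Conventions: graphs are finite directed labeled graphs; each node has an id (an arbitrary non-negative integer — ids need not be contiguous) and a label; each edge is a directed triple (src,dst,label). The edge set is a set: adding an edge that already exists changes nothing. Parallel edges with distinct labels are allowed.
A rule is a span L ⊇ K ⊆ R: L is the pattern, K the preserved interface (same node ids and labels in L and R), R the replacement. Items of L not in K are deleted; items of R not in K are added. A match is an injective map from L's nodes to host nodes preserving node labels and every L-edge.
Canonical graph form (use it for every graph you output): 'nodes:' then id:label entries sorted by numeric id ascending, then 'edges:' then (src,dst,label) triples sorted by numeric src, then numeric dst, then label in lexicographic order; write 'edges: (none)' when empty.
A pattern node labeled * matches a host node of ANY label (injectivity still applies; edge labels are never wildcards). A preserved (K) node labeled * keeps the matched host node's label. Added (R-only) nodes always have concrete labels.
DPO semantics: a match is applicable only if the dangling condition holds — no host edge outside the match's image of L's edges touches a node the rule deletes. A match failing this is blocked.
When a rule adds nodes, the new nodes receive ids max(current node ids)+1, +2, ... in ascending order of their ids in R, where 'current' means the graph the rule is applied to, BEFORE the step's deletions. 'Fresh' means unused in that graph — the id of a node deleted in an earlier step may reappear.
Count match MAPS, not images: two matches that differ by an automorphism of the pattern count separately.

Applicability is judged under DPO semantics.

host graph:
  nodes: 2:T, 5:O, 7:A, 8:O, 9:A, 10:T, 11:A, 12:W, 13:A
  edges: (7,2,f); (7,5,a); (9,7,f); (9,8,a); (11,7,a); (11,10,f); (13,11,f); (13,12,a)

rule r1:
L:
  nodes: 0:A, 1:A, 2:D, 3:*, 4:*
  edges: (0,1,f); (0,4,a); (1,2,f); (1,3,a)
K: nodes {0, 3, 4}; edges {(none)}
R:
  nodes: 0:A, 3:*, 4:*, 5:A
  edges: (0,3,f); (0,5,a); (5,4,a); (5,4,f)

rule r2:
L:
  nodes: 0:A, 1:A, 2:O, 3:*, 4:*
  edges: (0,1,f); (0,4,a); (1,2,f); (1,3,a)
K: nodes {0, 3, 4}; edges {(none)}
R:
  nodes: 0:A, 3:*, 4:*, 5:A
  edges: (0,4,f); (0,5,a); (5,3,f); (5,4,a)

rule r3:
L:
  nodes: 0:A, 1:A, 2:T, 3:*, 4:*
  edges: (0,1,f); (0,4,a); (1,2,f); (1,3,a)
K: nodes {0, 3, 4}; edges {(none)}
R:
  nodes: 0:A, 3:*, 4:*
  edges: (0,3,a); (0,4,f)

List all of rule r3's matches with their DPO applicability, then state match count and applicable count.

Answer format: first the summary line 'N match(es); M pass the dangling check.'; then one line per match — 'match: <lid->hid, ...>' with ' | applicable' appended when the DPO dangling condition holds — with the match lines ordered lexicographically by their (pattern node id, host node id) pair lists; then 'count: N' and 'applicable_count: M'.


2 match(es); 1 pass the dangling check.
match: 0->9, 1->7, 2->2, 3->5, 4->8
match: 0->13, 1->11, 2->10, 3->7, 4->12 | applicable
count: 2
applicable_count: 1
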